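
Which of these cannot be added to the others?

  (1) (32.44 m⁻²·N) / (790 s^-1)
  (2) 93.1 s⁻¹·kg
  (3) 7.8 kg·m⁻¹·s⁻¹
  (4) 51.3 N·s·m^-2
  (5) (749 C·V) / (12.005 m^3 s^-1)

(2)

Work out the base dimensions of each:
  (1) [kg·m⁻¹·s⁻²] / [s⁻¹] = kg·m⁻¹·s⁻¹
  (2) kg·s⁻¹
  (3) kg·m⁻¹·s⁻¹
  (4) N·s·m⁻² = kg·m·s⁻²·s·m⁻² = kg·m⁻¹·s⁻¹
  (5) [kg·m²·s⁻²] / [m³·s⁻¹] = kg·m⁻¹·s⁻¹
All reduce to kg·m⁻¹·s⁻¹ except (2), which is kg·s⁻¹.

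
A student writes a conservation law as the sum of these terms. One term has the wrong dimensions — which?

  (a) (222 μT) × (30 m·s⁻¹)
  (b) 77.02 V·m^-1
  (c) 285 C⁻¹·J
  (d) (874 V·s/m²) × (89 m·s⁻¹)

(c)

In SI base units:
  (a) [kg·s⁻²·A⁻¹] · [m·s⁻¹] = kg·m·s⁻³·A⁻¹
  (b) V·m⁻¹ = J·C⁻¹·m⁻¹ = kg·m·s⁻³·A⁻¹
  (c) J·C⁻¹ = N·m·(s·A)⁻¹ = kg·m²·s⁻³·A⁻¹
  (d) [kg·s⁻²·A⁻¹] · [m·s⁻¹] = kg·m·s⁻³·A⁻¹
All reduce to kg·m·s⁻³·A⁻¹ except (c), which is kg·m²·s⁻³·A⁻¹.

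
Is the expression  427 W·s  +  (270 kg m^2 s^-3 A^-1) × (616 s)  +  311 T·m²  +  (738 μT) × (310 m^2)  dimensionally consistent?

No

Dimensions:
  427 W·s:  W·s = J·s⁻¹·s = kg·m²·s⁻²
  (270 kg m^2 s^-3 A^-1) × (616 s):  [kg·m²·s⁻³·A⁻¹] · [s] = kg·m²·s⁻²·A⁻¹
  311 T·m²:  T·m² = Wb·m⁻²·m² = kg·m²·s⁻²·A⁻¹
  (738 μT) × (310 m^2):  [kg·s⁻²·A⁻¹] · [m²] = kg·m²·s⁻²·A⁻¹
The terms do not share a single dimension (kg·m²·s⁻² vs kg·m²·s⁻²·A⁻¹).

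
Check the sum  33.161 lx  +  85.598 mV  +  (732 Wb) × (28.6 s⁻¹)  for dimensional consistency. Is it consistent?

Work out the base dimensions of each:
  33.161 lx:  lx = lm·m⁻² = m⁻²·cd
  85.598 mV:  V = J·C⁻¹ = kg·m²·s⁻³·A⁻¹
  (732 Wb) × (28.6 s⁻¹):  [kg·m²·s⁻²·A⁻¹] · [s⁻¹] = kg·m²·s⁻³·A⁻¹
The terms do not share a single dimension (kg·m²·s⁻³·A⁻¹ vs m⁻²·cd).

No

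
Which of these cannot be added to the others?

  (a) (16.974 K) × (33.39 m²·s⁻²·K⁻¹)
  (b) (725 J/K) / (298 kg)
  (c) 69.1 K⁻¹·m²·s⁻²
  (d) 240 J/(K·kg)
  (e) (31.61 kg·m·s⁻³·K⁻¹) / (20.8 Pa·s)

(a)

Reduce each to base SI dimensions:
  (a) [K] · [m²·s⁻²·K⁻¹] = m²·s⁻²
  (b) [kg·m²·s⁻²·K⁻¹] / [kg] = m²·s⁻²·K⁻¹
  (c) m²·s⁻²·K⁻¹
  (d) J·kg⁻¹·K⁻¹ = N·m·kg⁻¹·K⁻¹ = m²·s⁻²·K⁻¹
  (e) [kg·m·s⁻³·K⁻¹] / [kg·m⁻¹·s⁻¹] = m²·s⁻²·K⁻¹
All reduce to m²·s⁻²·K⁻¹ except (a), which is m²·s⁻².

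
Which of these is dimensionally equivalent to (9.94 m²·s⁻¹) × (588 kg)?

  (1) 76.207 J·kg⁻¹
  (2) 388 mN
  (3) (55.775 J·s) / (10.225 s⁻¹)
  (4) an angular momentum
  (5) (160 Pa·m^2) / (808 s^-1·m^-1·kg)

(4)

Reference: [m²·s⁻¹] · [kg] = kg·m²·s⁻¹.
Each option:
  (1) J·kg⁻¹ = N·m·kg⁻¹ = m²·s⁻²
  (2) N = kg·m·s⁻²
  (3) [kg·m²·s⁻¹] / [s⁻¹] = kg·m²
  (4) [angular momentum] = kg·m²·s⁻¹  ← same
  (5) [kg·m·s⁻²] / [kg·m⁻¹·s⁻¹] = m²·s⁻¹
Only (4) matches kg·m²·s⁻¹.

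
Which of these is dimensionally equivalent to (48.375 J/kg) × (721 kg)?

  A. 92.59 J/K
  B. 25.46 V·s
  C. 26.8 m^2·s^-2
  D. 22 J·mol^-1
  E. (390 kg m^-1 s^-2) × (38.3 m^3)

E.

Reference: [m²·s⁻²] · [kg] = kg·m²·s⁻².
Each option:
  A. J·K⁻¹ = N·m·K⁻¹ = kg·m²·s⁻²·K⁻¹
  B. V·s = J·C⁻¹·s = kg·m²·s⁻²·A⁻¹
  C. m²·s⁻²
  D. J·mol⁻¹ = N·m·mol⁻¹ = kg·m²·s⁻²·mol⁻¹
  E. [kg·m⁻¹·s⁻²] · [m³] = kg·m²·s⁻²  ← same
Only E. matches kg·m²·s⁻².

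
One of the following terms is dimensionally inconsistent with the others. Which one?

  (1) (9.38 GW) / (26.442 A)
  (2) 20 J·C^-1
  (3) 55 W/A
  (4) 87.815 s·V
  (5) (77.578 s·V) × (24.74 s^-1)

(4)

In SI base units:
  (1) [kg·m²·s⁻³] / [A] = kg·m²·s⁻³·A⁻¹
  (2) J·C⁻¹ = N·m·(s·A)⁻¹ = kg·m²·s⁻³·A⁻¹
  (3) W·A⁻¹ = J·s⁻¹·A⁻¹ = kg·m²·s⁻³·A⁻¹
  (4) V·s = J·C⁻¹·s = kg·m²·s⁻²·A⁻¹
  (5) [kg·m²·s⁻²·A⁻¹] · [s⁻¹] = kg·m²·s⁻³·A⁻¹
All reduce to kg·m²·s⁻³·A⁻¹ except (4), which is kg·m²·s⁻²·A⁻¹.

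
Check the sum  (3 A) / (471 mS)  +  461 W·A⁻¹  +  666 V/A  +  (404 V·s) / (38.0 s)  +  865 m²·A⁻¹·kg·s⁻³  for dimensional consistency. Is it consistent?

No

Dimensions:
  (3 A) / (471 mS):  [A] / [kg⁻¹·m⁻²·s³·A²] = kg·m²·s⁻³·A⁻¹
  461 W·A⁻¹:  W·A⁻¹ = J·s⁻¹·A⁻¹ = kg·m²·s⁻³·A⁻¹
  666 V/A:  V·A⁻¹ = J·C⁻¹·A⁻¹ = kg·m²·s⁻³·A⁻²
  (404 V·s) / (38.0 s):  [kg·m²·s⁻²·A⁻¹] / [s] = kg·m²·s⁻³·A⁻¹
  865 m²·A⁻¹·kg·s⁻³:  kg·m²·s⁻³·A⁻¹
The terms do not share a single dimension (kg·m²·s⁻³·A⁻² vs kg·m²·s⁻³·A⁻¹).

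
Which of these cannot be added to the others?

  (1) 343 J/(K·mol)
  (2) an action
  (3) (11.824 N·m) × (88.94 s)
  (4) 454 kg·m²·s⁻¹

Expand each in SI base units:
  (1) J·mol⁻¹·K⁻¹ = N·m·mol⁻¹·K⁻¹ = kg·m²·s⁻²·K⁻¹·mol⁻¹
  (2) [action] = kg·m²·s⁻¹
  (3) [kg·m²·s⁻²] · [s] = kg·m²·s⁻¹
  (4) kg·m²·s⁻¹
All reduce to kg·m²·s⁻¹ except (1), which is kg·m²·s⁻²·K⁻¹·mol⁻¹.

(1)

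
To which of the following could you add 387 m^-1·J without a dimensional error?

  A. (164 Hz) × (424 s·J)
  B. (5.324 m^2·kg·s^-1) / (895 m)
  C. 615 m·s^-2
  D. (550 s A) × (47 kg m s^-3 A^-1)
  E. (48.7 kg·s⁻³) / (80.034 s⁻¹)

Reference: J·m⁻¹ = N·m·m⁻¹ = kg·m·s⁻².
Each option:
  A. [s⁻¹] · [kg·m²·s⁻¹] = kg·m²·s⁻²
  B. [kg·m²·s⁻¹] / [m] = kg·m·s⁻¹
  C. m·s⁻²
  D. [s·A] · [kg·m·s⁻³·A⁻¹] = kg·m·s⁻²  ← same
  E. [kg·s⁻³] / [s⁻¹] = kg·s⁻²
Only D. matches kg·m·s⁻².

D.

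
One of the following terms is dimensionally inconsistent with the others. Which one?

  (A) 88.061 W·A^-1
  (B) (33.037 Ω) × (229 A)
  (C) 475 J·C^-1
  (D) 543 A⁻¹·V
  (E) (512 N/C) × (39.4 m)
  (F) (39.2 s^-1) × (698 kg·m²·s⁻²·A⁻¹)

Expand each in SI base units:
  (A) W·A⁻¹ = J·s⁻¹·A⁻¹ = kg·m²·s⁻³·A⁻¹
  (B) [kg·m²·s⁻³·A⁻²] · [A] = kg·m²·s⁻³·A⁻¹
  (C) J·C⁻¹ = N·m·(s·A)⁻¹ = kg·m²·s⁻³·A⁻¹
  (D) V·A⁻¹ = J·C⁻¹·A⁻¹ = kg·m²·s⁻³·A⁻²
  (E) [kg·m·s⁻³·A⁻¹] · [m] = kg·m²·s⁻³·A⁻¹
  (F) [s⁻¹] · [kg·m²·s⁻²·A⁻¹] = kg·m²·s⁻³·A⁻¹
All reduce to kg·m²·s⁻³·A⁻¹ except (D), which is kg·m²·s⁻³·A⁻².

(D)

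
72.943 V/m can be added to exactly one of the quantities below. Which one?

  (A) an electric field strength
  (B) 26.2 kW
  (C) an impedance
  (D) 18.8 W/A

Reference: V·m⁻¹ = J·C⁻¹·m⁻¹ = kg·m·s⁻³·A⁻¹.
Each option:
  (A) [electric field strength] = kg·m·s⁻³·A⁻¹  ← same
  (B) W = J·s⁻¹ = kg·m²·s⁻³
  (C) [impedance] = kg·m²·s⁻³·A⁻²
  (D) W·A⁻¹ = J·s⁻¹·A⁻¹ = kg·m²·s⁻³·A⁻¹
Only (A) matches kg·m·s⁻³·A⁻¹.

(A)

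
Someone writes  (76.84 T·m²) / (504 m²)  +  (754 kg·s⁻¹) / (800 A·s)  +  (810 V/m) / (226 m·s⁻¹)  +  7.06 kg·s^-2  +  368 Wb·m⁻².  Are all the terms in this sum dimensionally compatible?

No

In SI base units:
  (76.84 T·m²) / (504 m²):  [kg·m²·s⁻²·A⁻¹] / [m²] = kg·s⁻²·A⁻¹
  (754 kg·s⁻¹) / (800 A·s):  [kg·s⁻¹] / [s·A] = kg·s⁻²·A⁻¹
  (810 V/m) / (226 m·s⁻¹):  [kg·m·s⁻³·A⁻¹] / [m·s⁻¹] = kg·s⁻²·A⁻¹
  7.06 kg·s^-2:  kg·s⁻²
  368 Wb·m⁻²:  Wb·m⁻² = V·s·m⁻² = kg·s⁻²·A⁻¹
The terms do not share a single dimension (kg·s⁻² vs kg·s⁻²·A⁻¹).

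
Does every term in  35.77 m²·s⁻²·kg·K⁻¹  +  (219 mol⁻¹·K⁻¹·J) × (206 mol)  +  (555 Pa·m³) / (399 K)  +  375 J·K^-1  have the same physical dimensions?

Work out the base dimensions of each:
  35.77 m²·s⁻²·kg·K⁻¹:  kg·m²·s⁻²·K⁻¹
  (219 mol⁻¹·K⁻¹·J) × (206 mol):  [kg·m²·s⁻²·K⁻¹·mol⁻¹] · [mol] = kg·m²·s⁻²·K⁻¹
  (555 Pa·m³) / (399 K):  [kg·m²·s⁻²] / [K] = kg·m²·s⁻²·K⁻¹
  375 J·K^-1:  J·K⁻¹ = N·m·K⁻¹ = kg·m²·s⁻²·K⁻¹
Every term reduces to kg·m²·s⁻²·K⁻¹.

Yes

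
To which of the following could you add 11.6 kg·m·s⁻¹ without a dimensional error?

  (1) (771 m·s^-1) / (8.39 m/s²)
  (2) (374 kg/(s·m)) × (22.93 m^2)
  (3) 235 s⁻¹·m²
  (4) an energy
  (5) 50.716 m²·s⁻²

(2)

Reference: kg·m·s⁻¹.
Each option:
  (1) [m·s⁻¹] / [m·s⁻²] = s
  (2) [kg·m⁻¹·s⁻¹] · [m²] = kg·m·s⁻¹  ← same
  (3) m²·s⁻¹
  (4) [energy] = kg·m²·s⁻²
  (5) m²·s⁻²
Only (2) matches kg·m·s⁻¹.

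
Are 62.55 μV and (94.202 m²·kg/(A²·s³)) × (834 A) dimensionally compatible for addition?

Yes

Reduce each to base SI dimensions:
  62.55 μV:  V = J·C⁻¹ = kg·m²·s⁻³·A⁻¹
  (94.202 m²·kg/(A²·s³)) × (834 A):  [kg·m²·s⁻³·A⁻²] · [A] = kg·m²·s⁻³·A⁻¹
Both are kg·m²·s⁻³·A⁻¹, so they have the same dimensions and can be added.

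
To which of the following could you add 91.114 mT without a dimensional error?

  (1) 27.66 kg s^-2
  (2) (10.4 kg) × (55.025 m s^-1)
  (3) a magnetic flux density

(3)

Reference: T = Wb·m⁻² = kg·s⁻²·A⁻¹.
Each option:
  (1) kg·s⁻²
  (2) [kg] · [m·s⁻¹] = kg·m·s⁻¹
  (3) [magnetic flux density] = kg·s⁻²·A⁻¹  ← same
Only (3) matches kg·s⁻²·A⁻¹.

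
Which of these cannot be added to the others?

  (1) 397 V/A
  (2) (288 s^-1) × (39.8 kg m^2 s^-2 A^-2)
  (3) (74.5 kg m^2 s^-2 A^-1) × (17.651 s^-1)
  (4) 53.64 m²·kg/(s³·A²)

(3)

Expand each in SI base units:
  (1) V·A⁻¹ = J·C⁻¹·A⁻¹ = kg·m²·s⁻³·A⁻²
  (2) [s⁻¹] · [kg·m²·s⁻²·A⁻²] = kg·m²·s⁻³·A⁻²
  (3) [kg·m²·s⁻²·A⁻¹] · [s⁻¹] = kg·m²·s⁻³·A⁻¹
  (4) kg·m²·s⁻³·A⁻²
All reduce to kg·m²·s⁻³·A⁻² except (3), which is kg·m²·s⁻³·A⁻¹.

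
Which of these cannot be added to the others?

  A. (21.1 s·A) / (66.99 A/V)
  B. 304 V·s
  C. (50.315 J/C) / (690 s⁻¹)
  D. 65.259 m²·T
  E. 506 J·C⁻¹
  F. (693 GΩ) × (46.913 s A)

E.

Expand each in SI base units:
  A. [s·A] / [kg⁻¹·m⁻²·s³·A²] = kg·m²·s⁻²·A⁻¹
  B. V·s = J·C⁻¹·s = kg·m²·s⁻²·A⁻¹
  C. [kg·m²·s⁻³·A⁻¹] / [s⁻¹] = kg·m²·s⁻²·A⁻¹
  D. T·m² = Wb·m⁻²·m² = kg·m²·s⁻²·A⁻¹
  E. J·C⁻¹ = N·m·(s·A)⁻¹ = kg·m²·s⁻³·A⁻¹
  F. [kg·m²·s⁻³·A⁻²] · [s·A] = kg·m²·s⁻²·A⁻¹
All reduce to kg·m²·s⁻²·A⁻¹ except E., which is kg·m²·s⁻³·A⁻¹.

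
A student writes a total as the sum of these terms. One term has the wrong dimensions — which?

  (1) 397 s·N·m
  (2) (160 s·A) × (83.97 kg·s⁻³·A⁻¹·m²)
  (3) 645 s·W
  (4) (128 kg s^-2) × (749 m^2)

In SI base units:
  (1) N·m·s = kg·m·s⁻²·m·s = kg·m²·s⁻¹
  (2) [s·A] · [kg·m²·s⁻³·A⁻¹] = kg·m²·s⁻²
  (3) W·s = J·s⁻¹·s = kg·m²·s⁻²
  (4) [kg·s⁻²] · [m²] = kg·m²·s⁻²
All reduce to kg·m²·s⁻² except (1), which is kg·m²·s⁻¹.

(1)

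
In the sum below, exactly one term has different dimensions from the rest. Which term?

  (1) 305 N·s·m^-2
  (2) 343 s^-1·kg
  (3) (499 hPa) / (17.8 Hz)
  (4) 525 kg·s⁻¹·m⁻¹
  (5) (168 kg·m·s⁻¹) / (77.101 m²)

Expand each in SI base units:
  (1) N·s·m⁻² = kg·m·s⁻²·s·m⁻² = kg·m⁻¹·s⁻¹
  (2) kg·s⁻¹
  (3) [kg·m⁻¹·s⁻²] / [s⁻¹] = kg·m⁻¹·s⁻¹
  (4) kg·m⁻¹·s⁻¹
  (5) [kg·m·s⁻¹] / [m²] = kg·m⁻¹·s⁻¹
All reduce to kg·m⁻¹·s⁻¹ except (2), which is kg·s⁻¹.

(2)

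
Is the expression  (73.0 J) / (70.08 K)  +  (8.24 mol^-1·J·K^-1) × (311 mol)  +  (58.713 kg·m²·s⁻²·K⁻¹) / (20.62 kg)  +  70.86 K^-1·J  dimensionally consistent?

In SI base units:
  (73.0 J) / (70.08 K):  [kg·m²·s⁻²] / [K] = kg·m²·s⁻²·K⁻¹
  (8.24 mol^-1·J·K^-1) × (311 mol):  [kg·m²·s⁻²·K⁻¹·mol⁻¹] · [mol] = kg·m²·s⁻²·K⁻¹
  (58.713 kg·m²·s⁻²·K⁻¹) / (20.62 kg):  [kg·m²·s⁻²·K⁻¹] / [kg] = m²·s⁻²·K⁻¹
  70.86 K^-1·J:  J·K⁻¹ = N·m·K⁻¹ = kg·m²·s⁻²·K⁻¹
The terms do not share a single dimension (kg·m²·s⁻²·K⁻¹ vs m²·s⁻²·K⁻¹).

No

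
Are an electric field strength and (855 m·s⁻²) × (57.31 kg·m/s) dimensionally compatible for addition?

Work out the base dimensions of each:
  an electric field strength:  [electric field strength] = kg·m·s⁻³·A⁻¹
  (855 m·s⁻²) × (57.31 kg·m/s):  [m·s⁻²] · [kg·m·s⁻¹] = kg·m²·s⁻³
kg·m·s⁻³·A⁻¹ ≠ kg·m²·s⁻³, so they cannot be added.

No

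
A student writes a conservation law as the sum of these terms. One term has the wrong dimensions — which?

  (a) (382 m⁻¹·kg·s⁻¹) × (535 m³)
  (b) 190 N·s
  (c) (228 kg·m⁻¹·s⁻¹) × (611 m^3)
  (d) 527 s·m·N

(b)

Dimensions:
  (a) [kg·m⁻¹·s⁻¹] · [m³] = kg·m²·s⁻¹
  (b) N·s = kg·m·s⁻²·s = kg·m·s⁻¹
  (c) [kg·m⁻¹·s⁻¹] · [m³] = kg·m²·s⁻¹
  (d) N·m·s = kg·m·s⁻²·m·s = kg·m²·s⁻¹
All reduce to kg·m²·s⁻¹ except (b), which is kg·m·s⁻¹.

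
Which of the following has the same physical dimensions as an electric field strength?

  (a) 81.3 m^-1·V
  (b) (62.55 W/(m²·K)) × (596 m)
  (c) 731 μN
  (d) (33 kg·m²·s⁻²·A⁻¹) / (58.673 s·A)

Reference: [electric field strength] = kg·m·s⁻³·A⁻¹.
Each option:
  (a) V·m⁻¹ = J·C⁻¹·m⁻¹ = kg·m·s⁻³·A⁻¹  ← same
  (b) [kg·s⁻³·K⁻¹] · [m] = kg·m·s⁻³·K⁻¹
  (c) N = kg·m·s⁻²
  (d) [kg·m²·s⁻²·A⁻¹] / [s·A] = kg·m²·s⁻³·A⁻²
Only (a) matches kg·m·s⁻³·A⁻¹.

(a)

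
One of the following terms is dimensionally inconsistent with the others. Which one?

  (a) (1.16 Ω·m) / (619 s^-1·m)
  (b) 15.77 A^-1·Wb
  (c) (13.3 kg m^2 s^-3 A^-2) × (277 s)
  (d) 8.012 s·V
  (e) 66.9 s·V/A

In SI base units:
  (a) [kg·m³·s⁻³·A⁻²] / [m·s⁻¹] = kg·m²·s⁻²·A⁻²
  (b) Wb·A⁻¹ = V·s·A⁻¹ = kg·m²·s⁻²·A⁻²
  (c) [kg·m²·s⁻³·A⁻²] · [s] = kg·m²·s⁻²·A⁻²
  (d) V·s = J·C⁻¹·s = kg·m²·s⁻²·A⁻¹
  (e) V·s·A⁻¹ = J·C⁻¹·s·A⁻¹ = kg·m²·s⁻²·A⁻²
All reduce to kg·m²·s⁻²·A⁻² except (d), which is kg·m²·s⁻²·A⁻¹.

(d)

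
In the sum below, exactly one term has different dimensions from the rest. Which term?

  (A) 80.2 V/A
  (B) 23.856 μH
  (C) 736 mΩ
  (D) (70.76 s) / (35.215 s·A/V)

Dimensions:
  (A) V·A⁻¹ = J·C⁻¹·A⁻¹ = kg·m²·s⁻³·A⁻²
  (B) H = V·s·A⁻¹ = kg·m²·s⁻²·A⁻²
  (C) Ω = V·A⁻¹ = kg·m²·s⁻³·A⁻²
  (D) [s] / [kg⁻¹·m⁻²·s⁴·A²] = kg·m²·s⁻³·A⁻²
All reduce to kg·m²·s⁻³·A⁻² except (B), which is kg·m²·s⁻²·A⁻².

(B)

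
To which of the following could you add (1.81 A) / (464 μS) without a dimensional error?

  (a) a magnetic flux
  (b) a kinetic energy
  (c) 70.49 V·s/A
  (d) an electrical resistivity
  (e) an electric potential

Reference: [A] / [kg⁻¹·m⁻²·s³·A²] = kg·m²·s⁻³·A⁻¹.
Each option:
  (a) [magnetic flux] = kg·m²·s⁻²·A⁻¹
  (b) [kinetic energy] = kg·m²·s⁻²
  (c) V·s·A⁻¹ = J·C⁻¹·s·A⁻¹ = kg·m²·s⁻²·A⁻²
  (d) [electrical resistivity] = kg·m³·s⁻³·A⁻²
  (e) [electric potential] = kg·m²·s⁻³·A⁻¹  ← same
Only (e) matches kg·m²·s⁻³·A⁻¹.

(e)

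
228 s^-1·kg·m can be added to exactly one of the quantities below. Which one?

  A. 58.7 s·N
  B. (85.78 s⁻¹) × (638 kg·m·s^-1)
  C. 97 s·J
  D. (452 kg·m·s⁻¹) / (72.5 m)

Reference: kg·m·s⁻¹.
Each option:
  A. N·s = kg·m·s⁻²·s = kg·m·s⁻¹  ← same
  B. [s⁻¹] · [kg·m·s⁻¹] = kg·m·s⁻²
  C. J·s = N·m·s = kg·m²·s⁻¹
  D. [kg·m·s⁻¹] / [m] = kg·s⁻¹
Only A. matches kg·m·s⁻¹.

A.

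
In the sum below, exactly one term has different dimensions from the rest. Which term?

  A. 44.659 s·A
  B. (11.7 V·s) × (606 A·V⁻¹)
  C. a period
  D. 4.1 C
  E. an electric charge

Dimensions:
  A. A·s = s·A
  B. [kg·m²·s⁻²·A⁻¹] · [kg⁻¹·m⁻²·s³·A²] = s·A
  C. [period] = s
  D. C = s·A
  E. [electric charge] = s·A
All reduce to s·A except C., which is s.

C.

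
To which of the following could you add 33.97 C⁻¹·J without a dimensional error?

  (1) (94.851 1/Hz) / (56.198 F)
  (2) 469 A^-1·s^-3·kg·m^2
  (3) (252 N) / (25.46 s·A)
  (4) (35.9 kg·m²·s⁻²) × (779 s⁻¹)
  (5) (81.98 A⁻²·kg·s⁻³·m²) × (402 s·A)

Reference: J·C⁻¹ = N·m·(s·A)⁻¹ = kg·m²·s⁻³·A⁻¹.
Each option:
  (1) [s] / [kg⁻¹·m⁻²·s⁴·A²] = kg·m²·s⁻³·A⁻²
  (2) kg·m²·s⁻³·A⁻¹  ← same
  (3) [kg·m·s⁻²] / [s·A] = kg·m·s⁻³·A⁻¹
  (4) [kg·m²·s⁻²] · [s⁻¹] = kg·m²·s⁻³
  (5) [kg·m²·s⁻³·A⁻²] · [s·A] = kg·m²·s⁻²·A⁻¹
Only (2) matches kg·m²·s⁻³·A⁻¹.

(2)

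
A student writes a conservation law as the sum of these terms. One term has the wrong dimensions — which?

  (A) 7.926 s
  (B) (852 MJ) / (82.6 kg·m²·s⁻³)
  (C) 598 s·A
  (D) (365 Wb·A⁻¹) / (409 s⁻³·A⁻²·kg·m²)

Work out the base dimensions of each:
  (A) s
  (B) [kg·m²·s⁻²] / [kg·m²·s⁻³] = s
  (C) A·s = s·A
  (D) [kg·m²·s⁻²·A⁻²] / [kg·m²·s⁻³·A⁻²] = s
All reduce to s except (C), which is s·A.

(C)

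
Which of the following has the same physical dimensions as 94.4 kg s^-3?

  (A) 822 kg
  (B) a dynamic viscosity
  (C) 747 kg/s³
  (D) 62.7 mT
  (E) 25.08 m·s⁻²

Reference: kg·s⁻³.
Each option:
  (A) kg
  (B) [dynamic viscosity] = kg·m⁻¹·s⁻¹
  (C) kg·s⁻³  ← same
  (D) T = Wb·m⁻² = kg·s⁻²·A⁻¹
  (E) m·s⁻²
Only (C) matches kg·s⁻³.

(C)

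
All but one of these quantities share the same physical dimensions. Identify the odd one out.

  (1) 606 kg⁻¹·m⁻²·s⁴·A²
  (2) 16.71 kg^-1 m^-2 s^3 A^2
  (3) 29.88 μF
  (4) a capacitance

Dimensions:
  (1) kg⁻¹·m⁻²·s⁴·A²
  (2) kg⁻¹·m⁻²·s³·A²
  (3) F = C·V⁻¹ = kg⁻¹·m⁻²·s⁴·A²
  (4) [capacitance] = kg⁻¹·m⁻²·s⁴·A²
All reduce to kg⁻¹·m⁻²·s⁴·A² except (2), which is kg⁻¹·m⁻²·s³·A².

(2)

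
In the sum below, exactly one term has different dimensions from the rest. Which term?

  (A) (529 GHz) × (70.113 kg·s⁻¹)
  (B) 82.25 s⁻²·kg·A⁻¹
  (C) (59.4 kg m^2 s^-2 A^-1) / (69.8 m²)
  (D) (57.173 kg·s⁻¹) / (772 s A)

Reduce each to base SI dimensions:
  (A) [s⁻¹] · [kg·s⁻¹] = kg·s⁻²
  (B) kg·s⁻²·A⁻¹
  (C) [kg·m²·s⁻²·A⁻¹] / [m²] = kg·s⁻²·A⁻¹
  (D) [kg·s⁻¹] / [s·A] = kg·s⁻²·A⁻¹
All reduce to kg·s⁻²·A⁻¹ except (A), which is kg·s⁻².

(A)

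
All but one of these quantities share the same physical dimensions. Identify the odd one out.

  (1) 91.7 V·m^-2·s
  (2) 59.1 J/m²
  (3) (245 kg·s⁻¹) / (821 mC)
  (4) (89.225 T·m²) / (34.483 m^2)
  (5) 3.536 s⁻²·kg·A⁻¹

(2)

Reduce each to base SI dimensions:
  (1) V·s·m⁻² = J·C⁻¹·s·m⁻² = kg·s⁻²·A⁻¹
  (2) J·m⁻² = N·m·m⁻² = kg·s⁻²
  (3) [kg·s⁻¹] / [s·A] = kg·s⁻²·A⁻¹
  (4) [kg·m²·s⁻²·A⁻¹] / [m²] = kg·s⁻²·A⁻¹
  (5) kg·s⁻²·A⁻¹
All reduce to kg·s⁻²·A⁻¹ except (2), which is kg·s⁻².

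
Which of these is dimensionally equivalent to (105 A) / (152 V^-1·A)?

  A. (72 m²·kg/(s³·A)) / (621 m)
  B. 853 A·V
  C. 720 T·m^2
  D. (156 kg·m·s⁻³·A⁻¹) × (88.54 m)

Reference: [A] / [kg⁻¹·m⁻²·s³·A²] = kg·m²·s⁻³·A⁻¹.
Each option:
  A. [kg·m²·s⁻³·A⁻¹] / [m] = kg·m·s⁻³·A⁻¹
  B. V·A = J·C⁻¹·A = kg·m²·s⁻³
  C. T·m² = Wb·m⁻²·m² = kg·m²·s⁻²·A⁻¹
  D. [kg·m·s⁻³·A⁻¹] · [m] = kg·m²·s⁻³·A⁻¹  ← same
Only D. matches kg·m²·s⁻³·A⁻¹.

D.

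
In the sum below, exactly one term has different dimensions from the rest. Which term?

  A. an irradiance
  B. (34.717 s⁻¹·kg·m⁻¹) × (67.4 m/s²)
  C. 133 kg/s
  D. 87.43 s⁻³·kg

C.

In SI base units:
  A. [irradiance] = kg·s⁻³
  B. [kg·m⁻¹·s⁻¹] · [m·s⁻²] = kg·s⁻³
  C. kg·s⁻¹
  D. kg·s⁻³
All reduce to kg·s⁻³ except C., which is kg·s⁻¹.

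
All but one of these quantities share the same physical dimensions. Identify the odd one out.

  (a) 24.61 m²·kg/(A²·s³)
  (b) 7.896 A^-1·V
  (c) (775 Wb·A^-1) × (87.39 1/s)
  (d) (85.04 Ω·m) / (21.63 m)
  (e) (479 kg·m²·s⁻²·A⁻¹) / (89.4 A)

Reduce each to base SI dimensions:
  (a) kg·m²·s⁻³·A⁻²
  (b) V·A⁻¹ = J·C⁻¹·A⁻¹ = kg·m²·s⁻³·A⁻²
  (c) [kg·m²·s⁻²·A⁻²] · [s⁻¹] = kg·m²·s⁻³·A⁻²
  (d) [kg·m³·s⁻³·A⁻²] / [m] = kg·m²·s⁻³·A⁻²
  (e) [kg·m²·s⁻²·A⁻¹] / [A] = kg·m²·s⁻²·A⁻²
All reduce to kg·m²·s⁻³·A⁻² except (e), which is kg·m²·s⁻²·A⁻².

(e)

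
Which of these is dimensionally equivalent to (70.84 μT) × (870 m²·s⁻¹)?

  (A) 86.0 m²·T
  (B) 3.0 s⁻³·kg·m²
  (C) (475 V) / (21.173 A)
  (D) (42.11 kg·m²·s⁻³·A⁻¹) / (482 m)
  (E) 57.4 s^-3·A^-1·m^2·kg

(E)

Reference: [kg·s⁻²·A⁻¹] · [m²·s⁻¹] = kg·m²·s⁻³·A⁻¹.
Each option:
  (A) T·m² = Wb·m⁻²·m² = kg·m²·s⁻²·A⁻¹
  (B) kg·m²·s⁻³
  (C) [kg·m²·s⁻³·A⁻¹] / [A] = kg·m²·s⁻³·A⁻²
  (D) [kg·m²·s⁻³·A⁻¹] / [m] = kg·m·s⁻³·A⁻¹
  (E) kg·m²·s⁻³·A⁻¹  ← same
Only (E) matches kg·m²·s⁻³·A⁻¹.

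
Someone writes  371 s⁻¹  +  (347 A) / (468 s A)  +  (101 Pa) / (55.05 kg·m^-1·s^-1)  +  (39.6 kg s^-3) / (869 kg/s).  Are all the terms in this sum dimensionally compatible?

Dimensions:
  371 s⁻¹:  s⁻¹
  (347 A) / (468 s A):  [A] / [s·A] = s⁻¹
  (101 Pa) / (55.05 kg·m^-1·s^-1):  [kg·m⁻¹·s⁻²] / [kg·m⁻¹·s⁻¹] = s⁻¹
  (39.6 kg s^-3) / (869 kg/s):  [kg·s⁻³] / [kg·s⁻¹] = s⁻²
The terms do not share a single dimension (s⁻² vs s⁻¹).

No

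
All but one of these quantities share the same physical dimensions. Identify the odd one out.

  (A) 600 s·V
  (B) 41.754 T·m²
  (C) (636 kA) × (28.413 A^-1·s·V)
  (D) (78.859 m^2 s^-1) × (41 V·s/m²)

(D)

Dimensions:
  (A) V·s = J·C⁻¹·s = kg·m²·s⁻²·A⁻¹
  (B) T·m² = Wb·m⁻²·m² = kg·m²·s⁻²·A⁻¹
  (C) [A] · [kg·m²·s⁻²·A⁻²] = kg·m²·s⁻²·A⁻¹
  (D) [m²·s⁻¹] · [kg·s⁻²·A⁻¹] = kg·m²·s⁻³·A⁻¹
All reduce to kg·m²·s⁻²·A⁻¹ except (D), which is kg·m²·s⁻³·A⁻¹.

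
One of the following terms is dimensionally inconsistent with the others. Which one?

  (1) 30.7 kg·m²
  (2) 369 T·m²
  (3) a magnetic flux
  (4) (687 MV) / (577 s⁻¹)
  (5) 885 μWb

Dimensions:
  (1) kg·m²
  (2) T·m² = Wb·m⁻²·m² = kg·m²·s⁻²·A⁻¹
  (3) [magnetic flux] = kg·m²·s⁻²·A⁻¹
  (4) [kg·m²·s⁻³·A⁻¹] / [s⁻¹] = kg·m²·s⁻²·A⁻¹
  (5) Wb = V·s = kg·m²·s⁻²·A⁻¹
All reduce to kg·m²·s⁻²·A⁻¹ except (1), which is kg·m².

(1)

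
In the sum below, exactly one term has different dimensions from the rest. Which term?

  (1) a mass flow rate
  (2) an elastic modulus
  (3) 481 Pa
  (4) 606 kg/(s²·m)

(1)

Work out the base dimensions of each:
  (1) [mass flow rate] = kg·s⁻¹
  (2) [elastic modulus] = kg·m⁻¹·s⁻²
  (3) Pa = N·m⁻² = kg·m⁻¹·s⁻²
  (4) kg·m⁻¹·s⁻²
All reduce to kg·m⁻¹·s⁻² except (1), which is kg·s⁻¹.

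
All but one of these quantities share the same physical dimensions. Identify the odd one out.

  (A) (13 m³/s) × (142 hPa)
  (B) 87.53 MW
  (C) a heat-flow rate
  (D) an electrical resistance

(D)

Work out the base dimensions of each:
  (A) [m³·s⁻¹] · [kg·m⁻¹·s⁻²] = kg·m²·s⁻³
  (B) W = J·s⁻¹ = kg·m²·s⁻³
  (C) [heat-flow rate] = kg·m²·s⁻³
  (D) [electrical resistance] = kg·m²·s⁻³·A⁻²
All reduce to kg·m²·s⁻³ except (D), which is kg·m²·s⁻³·A⁻².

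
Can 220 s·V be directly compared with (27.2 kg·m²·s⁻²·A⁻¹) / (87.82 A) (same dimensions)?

In SI base units:
  220 s·V:  V·s = J·C⁻¹·s = kg·m²·s⁻²·A⁻¹
  (27.2 kg·m²·s⁻²·A⁻¹) / (87.82 A):  [kg·m²·s⁻²·A⁻¹] / [A] = kg·m²·s⁻²·A⁻²
kg·m²·s⁻²·A⁻¹ ≠ kg·m²·s⁻²·A⁻², so they cannot be added.

No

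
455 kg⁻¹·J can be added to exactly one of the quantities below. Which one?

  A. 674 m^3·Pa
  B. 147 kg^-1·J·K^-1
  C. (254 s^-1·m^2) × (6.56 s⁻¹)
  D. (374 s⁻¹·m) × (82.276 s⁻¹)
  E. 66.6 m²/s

Reference: J·kg⁻¹ = N·m·kg⁻¹ = m²·s⁻².
Each option:
  A. Pa·m³ = N·m⁻²·m³ = kg·m²·s⁻²
  B. J·kg⁻¹·K⁻¹ = N·m·kg⁻¹·K⁻¹ = m²·s⁻²·K⁻¹
  C. [m²·s⁻¹] · [s⁻¹] = m²·s⁻²  ← same
  D. [m·s⁻¹] · [s⁻¹] = m·s⁻²
  E. m²·s⁻¹
Only C. matches m²·s⁻².

C.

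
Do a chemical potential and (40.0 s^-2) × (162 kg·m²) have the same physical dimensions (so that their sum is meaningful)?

No

Work out the base dimensions of each:
  a chemical potential:  [chemical potential] = kg·m²·s⁻²·mol⁻¹
  (40.0 s^-2) × (162 kg·m²):  [s⁻²] · [kg·m²] = kg·m²·s⁻²
kg·m²·s⁻²·mol⁻¹ ≠ kg·m²·s⁻², so they cannot be added.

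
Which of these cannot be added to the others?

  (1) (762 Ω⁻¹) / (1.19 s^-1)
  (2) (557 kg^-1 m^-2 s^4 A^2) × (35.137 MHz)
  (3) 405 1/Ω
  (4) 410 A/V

(1)

Expand each in SI base units:
  (1) [kg⁻¹·m⁻²·s³·A²] / [s⁻¹] = kg⁻¹·m⁻²·s⁴·A²
  (2) [kg⁻¹·m⁻²·s⁴·A²] · [s⁻¹] = kg⁻¹·m⁻²·s³·A²
  (3) Ω⁻¹ = (V·A⁻¹)⁻¹ = kg⁻¹·m⁻²·s³·A²
  (4) A·V⁻¹ = A·(J·C⁻¹)⁻¹ = kg⁻¹·m⁻²·s³·A²
All reduce to kg⁻¹·m⁻²·s³·A² except (1), which is kg⁻¹·m⁻²·s⁴·A².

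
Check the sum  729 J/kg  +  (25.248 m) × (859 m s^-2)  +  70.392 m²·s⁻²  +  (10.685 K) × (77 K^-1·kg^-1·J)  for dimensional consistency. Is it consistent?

Yes

Dimensions:
  729 J/kg:  J·kg⁻¹ = N·m·kg⁻¹ = m²·s⁻²
  (25.248 m) × (859 m s^-2):  [m] · [m·s⁻²] = m²·s⁻²
  70.392 m²·s⁻²:  m²·s⁻²
  (10.685 K) × (77 K^-1·kg^-1·J):  [K] · [m²·s⁻²·K⁻¹] = m²·s⁻²
Every term reduces to m²·s⁻².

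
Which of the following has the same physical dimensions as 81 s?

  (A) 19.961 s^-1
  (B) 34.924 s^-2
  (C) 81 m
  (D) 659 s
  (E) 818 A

(D)

Reference: s.
Each option:
  (A) s⁻¹
  (B) s⁻²
  (C) m
  (D) s  ← same
  (E) A
Only (D) matches s.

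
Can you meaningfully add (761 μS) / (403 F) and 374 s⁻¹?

Yes

Dimensions:
  (761 μS) / (403 F):  [kg⁻¹·m⁻²·s³·A²] / [kg⁻¹·m⁻²·s⁴·A²] = s⁻¹
  374 s⁻¹:  s⁻¹
Both are s⁻¹, so they have the same dimensions and can be added.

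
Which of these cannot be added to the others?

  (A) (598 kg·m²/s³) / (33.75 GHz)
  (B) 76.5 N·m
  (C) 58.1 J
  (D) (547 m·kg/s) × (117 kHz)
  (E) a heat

(D)

Dimensions:
  (A) [kg·m²·s⁻³] / [s⁻¹] = kg·m²·s⁻²
  (B) N·m = kg·m·s⁻²·m = kg·m²·s⁻²
  (C) J = N·m = kg·m²·s⁻²
  (D) [kg·m·s⁻¹] · [s⁻¹] = kg·m·s⁻²
  (E) [heat] = kg·m²·s⁻²
All reduce to kg·m²·s⁻² except (D), which is kg·m·s⁻².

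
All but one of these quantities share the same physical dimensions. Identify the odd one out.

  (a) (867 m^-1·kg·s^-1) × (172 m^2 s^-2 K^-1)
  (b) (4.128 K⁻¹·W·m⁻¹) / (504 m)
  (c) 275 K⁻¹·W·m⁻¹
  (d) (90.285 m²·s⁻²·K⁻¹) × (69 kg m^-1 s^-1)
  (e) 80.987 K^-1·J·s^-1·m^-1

(b)

Reduce each to base SI dimensions:
  (a) [kg·m⁻¹·s⁻¹] · [m²·s⁻²·K⁻¹] = kg·m·s⁻³·K⁻¹
  (b) [kg·m·s⁻³·K⁻¹] / [m] = kg·s⁻³·K⁻¹
  (c) W·m⁻¹·K⁻¹ = J·s⁻¹·m⁻¹·K⁻¹ = kg·m·s⁻³·K⁻¹
  (d) [m²·s⁻²·K⁻¹] · [kg·m⁻¹·s⁻¹] = kg·m·s⁻³·K⁻¹
  (e) J·s⁻¹·m⁻¹·K⁻¹ = N·m·s⁻¹·m⁻¹·K⁻¹ = kg·m·s⁻³·K⁻¹
All reduce to kg·m·s⁻³·K⁻¹ except (b), which is kg·s⁻³·K⁻¹.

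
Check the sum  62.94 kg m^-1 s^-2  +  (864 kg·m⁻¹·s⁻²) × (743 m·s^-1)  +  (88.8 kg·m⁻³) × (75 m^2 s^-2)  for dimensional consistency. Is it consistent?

No

Expand each in SI base units:
  62.94 kg m^-1 s^-2:  kg·m⁻¹·s⁻²
  (864 kg·m⁻¹·s⁻²) × (743 m·s^-1):  [kg·m⁻¹·s⁻²] · [m·s⁻¹] = kg·s⁻³
  (88.8 kg·m⁻³) × (75 m^2 s^-2):  [kg·m⁻³] · [m²·s⁻²] = kg·m⁻¹·s⁻²
The terms do not share a single dimension (kg·m⁻¹·s⁻² vs kg·s⁻³).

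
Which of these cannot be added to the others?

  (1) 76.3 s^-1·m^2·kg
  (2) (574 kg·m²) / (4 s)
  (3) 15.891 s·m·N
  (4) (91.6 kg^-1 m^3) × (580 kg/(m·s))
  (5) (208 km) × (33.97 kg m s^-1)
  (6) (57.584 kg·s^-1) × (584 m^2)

Expand each in SI base units:
  (1) kg·m²·s⁻¹
  (2) [kg·m²] / [s] = kg·m²·s⁻¹
  (3) N·m·s = kg·m·s⁻²·m·s = kg·m²·s⁻¹
  (4) [kg⁻¹·m³] · [kg·m⁻¹·s⁻¹] = m²·s⁻¹
  (5) [m] · [kg·m·s⁻¹] = kg·m²·s⁻¹
  (6) [kg·s⁻¹] · [m²] = kg·m²·s⁻¹
All reduce to kg·m²·s⁻¹ except (4), which is m²·s⁻¹.

(4)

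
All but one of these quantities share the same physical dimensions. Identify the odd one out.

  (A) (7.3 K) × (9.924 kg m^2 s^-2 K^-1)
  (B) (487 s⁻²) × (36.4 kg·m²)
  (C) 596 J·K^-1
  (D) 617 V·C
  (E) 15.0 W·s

Reduce each to base SI dimensions:
  (A) [K] · [kg·m²·s⁻²·K⁻¹] = kg·m²·s⁻²
  (B) [s⁻²] · [kg·m²] = kg·m²·s⁻²
  (C) J·K⁻¹ = N·m·K⁻¹ = kg·m²·s⁻²·K⁻¹
  (D) C·V = s·A·J·C⁻¹ = kg·m²·s⁻²
  (E) W·s = J·s⁻¹·s = kg·m²·s⁻²
All reduce to kg·m²·s⁻² except (C), which is kg·m²·s⁻²·K⁻¹.

(C)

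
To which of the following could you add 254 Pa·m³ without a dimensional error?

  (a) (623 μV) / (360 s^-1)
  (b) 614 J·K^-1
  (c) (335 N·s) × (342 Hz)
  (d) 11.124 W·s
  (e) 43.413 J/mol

(d)

Reference: Pa·m³ = N·m⁻²·m³ = kg·m²·s⁻².
Each option:
  (a) [kg·m²·s⁻³·A⁻¹] / [s⁻¹] = kg·m²·s⁻²·A⁻¹
  (b) J·K⁻¹ = N·m·K⁻¹ = kg·m²·s⁻²·K⁻¹
  (c) [kg·m·s⁻¹] · [s⁻¹] = kg·m·s⁻²
  (d) W·s = J·s⁻¹·s = kg·m²·s⁻²  ← same
  (e) J·mol⁻¹ = N·m·mol⁻¹ = kg·m²·s⁻²·mol⁻¹
Only (d) matches kg·m²·s⁻².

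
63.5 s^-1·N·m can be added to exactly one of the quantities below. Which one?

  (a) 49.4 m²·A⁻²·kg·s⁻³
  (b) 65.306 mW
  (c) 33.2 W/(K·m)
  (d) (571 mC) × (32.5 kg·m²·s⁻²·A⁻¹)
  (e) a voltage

Reference: N·m·s⁻¹ = kg·m·s⁻²·m·s⁻¹ = kg·m²·s⁻³.
Each option:
  (a) kg·m²·s⁻³·A⁻²
  (b) W = J·s⁻¹ = kg·m²·s⁻³  ← same
  (c) W·m⁻¹·K⁻¹ = J·s⁻¹·m⁻¹·K⁻¹ = kg·m·s⁻³·K⁻¹
  (d) [s·A] · [kg·m²·s⁻²·A⁻¹] = kg·m²·s⁻¹
  (e) [voltage] = kg·m²·s⁻³·A⁻¹
Only (b) matches kg·m²·s⁻³.

(b)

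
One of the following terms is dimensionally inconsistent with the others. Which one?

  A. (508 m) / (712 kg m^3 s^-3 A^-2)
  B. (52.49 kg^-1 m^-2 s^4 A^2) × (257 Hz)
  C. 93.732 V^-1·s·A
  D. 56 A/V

C.

Work out the base dimensions of each:
  A. [m] / [kg·m³·s⁻³·A⁻²] = kg⁻¹·m⁻²·s³·A²
  B. [kg⁻¹·m⁻²·s⁴·A²] · [s⁻¹] = kg⁻¹·m⁻²·s³·A²
  C. A·s·V⁻¹ = A·s·(J·C⁻¹)⁻¹ = kg⁻¹·m⁻²·s⁴·A²
  D. A·V⁻¹ = A·(J·C⁻¹)⁻¹ = kg⁻¹·m⁻²·s³·A²
All reduce to kg⁻¹·m⁻²·s³·A² except C., which is kg⁻¹·m⁻²·s⁴·A².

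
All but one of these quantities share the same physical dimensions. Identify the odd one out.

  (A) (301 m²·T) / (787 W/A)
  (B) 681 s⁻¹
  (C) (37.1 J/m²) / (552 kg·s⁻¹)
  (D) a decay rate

(A)

Dimensions:
  (A) [kg·m²·s⁻²·A⁻¹] / [kg·m²·s⁻³·A⁻¹] = s
  (B) s⁻¹
  (C) [kg·s⁻²] / [kg·s⁻¹] = s⁻¹
  (D) [decay rate] = s⁻¹
All reduce to s⁻¹ except (A), which is s.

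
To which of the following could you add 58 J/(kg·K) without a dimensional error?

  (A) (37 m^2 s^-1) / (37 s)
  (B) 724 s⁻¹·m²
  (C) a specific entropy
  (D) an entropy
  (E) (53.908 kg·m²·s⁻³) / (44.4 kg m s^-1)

Reference: J·kg⁻¹·K⁻¹ = N·m·kg⁻¹·K⁻¹ = m²·s⁻²·K⁻¹.
Each option:
  (A) [m²·s⁻¹] / [s] = m²·s⁻²
  (B) m²·s⁻¹
  (C) [specific entropy] = m²·s⁻²·K⁻¹  ← same
  (D) [entropy] = kg·m²·s⁻²·K⁻¹
  (E) [kg·m²·s⁻³] / [kg·m·s⁻¹] = m·s⁻²
Only (C) matches m²·s⁻²·K⁻¹.

(C)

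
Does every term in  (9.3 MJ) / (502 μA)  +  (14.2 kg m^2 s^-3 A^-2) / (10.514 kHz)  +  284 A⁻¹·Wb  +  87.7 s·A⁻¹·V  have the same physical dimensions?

No

Reduce each to base SI dimensions:
  (9.3 MJ) / (502 μA):  [kg·m²·s⁻²] / [A] = kg·m²·s⁻²·A⁻¹
  (14.2 kg m^2 s^-3 A^-2) / (10.514 kHz):  [kg·m²·s⁻³·A⁻²] / [s⁻¹] = kg·m²·s⁻²·A⁻²
  284 A⁻¹·Wb:  Wb·A⁻¹ = V·s·A⁻¹ = kg·m²·s⁻²·A⁻²
  87.7 s·A⁻¹·V:  V·s·A⁻¹ = J·C⁻¹·s·A⁻¹ = kg·m²·s⁻²·A⁻²
The terms do not share a single dimension (kg·m²·s⁻²·A⁻² vs kg·m²·s⁻²·A⁻¹).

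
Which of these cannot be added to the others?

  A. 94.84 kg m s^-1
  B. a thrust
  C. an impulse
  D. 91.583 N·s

In SI base units:
  A. kg·m·s⁻¹
  B. [thrust] = kg·m·s⁻²
  C. [impulse] = kg·m·s⁻¹
  D. N·s = kg·m·s⁻²·s = kg·m·s⁻¹
All reduce to kg·m·s⁻¹ except B., which is kg·m·s⁻².

B.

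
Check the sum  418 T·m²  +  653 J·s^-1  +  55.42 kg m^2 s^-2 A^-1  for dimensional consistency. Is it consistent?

No

Expand each in SI base units:
  418 T·m²:  T·m² = Wb·m⁻²·m² = kg·m²·s⁻²·A⁻¹
  653 J·s^-1:  J·s⁻¹ = N·m·s⁻¹ = kg·m²·s⁻³
  55.42 kg m^2 s^-2 A^-1:  kg·m²·s⁻²·A⁻¹
The terms do not share a single dimension (kg·m²·s⁻²·A⁻¹ vs kg·m²·s⁻³).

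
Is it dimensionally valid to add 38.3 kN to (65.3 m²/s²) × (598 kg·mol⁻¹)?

No

Expand each in SI base units:
  38.3 kN:  N = kg·m·s⁻²
  (65.3 m²/s²) × (598 kg·mol⁻¹):  [m²·s⁻²] · [kg·mol⁻¹] = kg·m²·s⁻²·mol⁻¹
kg·m·s⁻² ≠ kg·m²·s⁻²·mol⁻¹, so they cannot be added.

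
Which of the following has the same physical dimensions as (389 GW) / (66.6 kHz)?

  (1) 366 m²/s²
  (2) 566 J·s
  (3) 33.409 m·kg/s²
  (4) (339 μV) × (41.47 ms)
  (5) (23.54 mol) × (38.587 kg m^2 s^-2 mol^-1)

(5)

Reference: [kg·m²·s⁻³] / [s⁻¹] = kg·m²·s⁻².
Each option:
  (1) m²·s⁻²
  (2) J·s = N·m·s = kg·m²·s⁻¹
  (3) kg·m·s⁻²
  (4) [kg·m²·s⁻³·A⁻¹] · [s] = kg·m²·s⁻²·A⁻¹
  (5) [mol] · [kg·m²·s⁻²·mol⁻¹] = kg·m²·s⁻²  ← same
Only (5) matches kg·m²·s⁻².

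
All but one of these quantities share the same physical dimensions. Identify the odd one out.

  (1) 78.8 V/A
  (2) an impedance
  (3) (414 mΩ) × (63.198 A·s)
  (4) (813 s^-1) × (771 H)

(3)

Expand each in SI base units:
  (1) V·A⁻¹ = J·C⁻¹·A⁻¹ = kg·m²·s⁻³·A⁻²
  (2) [impedance] = kg·m²·s⁻³·A⁻²
  (3) [kg·m²·s⁻³·A⁻²] · [s·A] = kg·m²·s⁻²·A⁻¹
  (4) [s⁻¹] · [kg·m²·s⁻²·A⁻²] = kg·m²·s⁻³·A⁻²
All reduce to kg·m²·s⁻³·A⁻² except (3), which is kg·m²·s⁻²·A⁻¹.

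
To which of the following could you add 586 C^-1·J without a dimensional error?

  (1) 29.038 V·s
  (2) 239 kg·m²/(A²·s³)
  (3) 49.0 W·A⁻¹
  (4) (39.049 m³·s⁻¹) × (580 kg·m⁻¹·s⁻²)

Reference: J·C⁻¹ = N·m·(s·A)⁻¹ = kg·m²·s⁻³·A⁻¹.
Each option:
  (1) V·s = J·C⁻¹·s = kg·m²·s⁻²·A⁻¹
  (2) kg·m²·s⁻³·A⁻²
  (3) W·A⁻¹ = J·s⁻¹·A⁻¹ = kg·m²·s⁻³·A⁻¹  ← same
  (4) [m³·s⁻¹] · [kg·m⁻¹·s⁻²] = kg·m²·s⁻³
Only (3) matches kg·m²·s⁻³·A⁻¹.

(3)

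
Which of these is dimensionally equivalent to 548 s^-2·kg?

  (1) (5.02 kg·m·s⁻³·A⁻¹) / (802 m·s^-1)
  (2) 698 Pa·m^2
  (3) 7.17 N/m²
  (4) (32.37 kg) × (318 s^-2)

Reference: kg·s⁻².
Each option:
  (1) [kg·m·s⁻³·A⁻¹] / [m·s⁻¹] = kg·s⁻²·A⁻¹
  (2) Pa·m² = N·m⁻²·m² = kg·m·s⁻²
  (3) N·m⁻² = kg·m·s⁻²·m⁻² = kg·m⁻¹·s⁻²
  (4) [kg] · [s⁻²] = kg·s⁻²  ← same
Only (4) matches kg·s⁻².

(4)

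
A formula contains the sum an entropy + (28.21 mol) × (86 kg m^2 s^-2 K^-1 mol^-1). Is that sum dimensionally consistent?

In SI base units:
  an entropy:  [entropy] = kg·m²·s⁻²·K⁻¹
  (28.21 mol) × (86 kg m^2 s^-2 K^-1 mol^-1):  [mol] · [kg·m²·s⁻²·K⁻¹·mol⁻¹] = kg·m²·s⁻²·K⁻¹
Both are kg·m²·s⁻²·K⁻¹, so they have the same dimensions and can be added.

Yes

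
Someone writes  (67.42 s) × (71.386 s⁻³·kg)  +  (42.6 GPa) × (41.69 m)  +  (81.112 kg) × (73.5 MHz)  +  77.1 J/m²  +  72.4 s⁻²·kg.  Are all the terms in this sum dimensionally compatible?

No

In SI base units:
  (67.42 s) × (71.386 s⁻³·kg):  [s] · [kg·s⁻³] = kg·s⁻²
  (42.6 GPa) × (41.69 m):  [kg·m⁻¹·s⁻²] · [m] = kg·s⁻²
  (81.112 kg) × (73.5 MHz):  [kg] · [s⁻¹] = kg·s⁻¹
  77.1 J/m²:  J·m⁻² = N·m·m⁻² = kg·s⁻²
  72.4 s⁻²·kg:  kg·s⁻²
The terms do not share a single dimension (kg·s⁻² vs kg·s⁻¹).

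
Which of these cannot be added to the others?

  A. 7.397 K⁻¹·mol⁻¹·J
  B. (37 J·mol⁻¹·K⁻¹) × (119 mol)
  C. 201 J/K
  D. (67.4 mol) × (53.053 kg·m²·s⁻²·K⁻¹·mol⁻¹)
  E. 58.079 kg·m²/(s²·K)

A.

Work out the base dimensions of each:
  A. J·mol⁻¹·K⁻¹ = N·m·mol⁻¹·K⁻¹ = kg·m²·s⁻²·K⁻¹·mol⁻¹
  B. [kg·m²·s⁻²·K⁻¹·mol⁻¹] · [mol] = kg·m²·s⁻²·K⁻¹
  C. J·K⁻¹ = N·m·K⁻¹ = kg·m²·s⁻²·K⁻¹
  D. [mol] · [kg·m²·s⁻²·K⁻¹·mol⁻¹] = kg·m²·s⁻²·K⁻¹
  E. kg·m²·s⁻²·K⁻¹
All reduce to kg·m²·s⁻²·K⁻¹ except A., which is kg·m²·s⁻²·K⁻¹·mol⁻¹.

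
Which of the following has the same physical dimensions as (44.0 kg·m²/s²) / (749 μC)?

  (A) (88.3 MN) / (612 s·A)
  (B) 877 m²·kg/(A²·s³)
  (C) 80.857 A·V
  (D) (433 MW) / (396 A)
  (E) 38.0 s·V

Reference: [kg·m²·s⁻²] / [s·A] = kg·m²·s⁻³·A⁻¹.
Each option:
  (A) [kg·m·s⁻²] / [s·A] = kg·m·s⁻³·A⁻¹
  (B) kg·m²·s⁻³·A⁻²
  (C) V·A = J·C⁻¹·A = kg·m²·s⁻³
  (D) [kg·m²·s⁻³] / [A] = kg·m²·s⁻³·A⁻¹  ← same
  (E) V·s = J·C⁻¹·s = kg·m²·s⁻²·A⁻¹
Only (D) matches kg·m²·s⁻³·A⁻¹.

(D)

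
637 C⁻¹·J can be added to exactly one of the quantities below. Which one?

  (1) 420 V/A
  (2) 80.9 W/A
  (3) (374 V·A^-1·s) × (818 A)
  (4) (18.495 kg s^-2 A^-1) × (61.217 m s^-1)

(2)

Reference: J·C⁻¹ = N·m·(s·A)⁻¹ = kg·m²·s⁻³·A⁻¹.
Each option:
  (1) V·A⁻¹ = J·C⁻¹·A⁻¹ = kg·m²·s⁻³·A⁻²
  (2) W·A⁻¹ = J·s⁻¹·A⁻¹ = kg·m²·s⁻³·A⁻¹  ← same
  (3) [kg·m²·s⁻²·A⁻²] · [A] = kg·m²·s⁻²·A⁻¹
  (4) [kg·s⁻²·A⁻¹] · [m·s⁻¹] = kg·m·s⁻³·A⁻¹
Only (2) matches kg·m²·s⁻³·A⁻¹.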